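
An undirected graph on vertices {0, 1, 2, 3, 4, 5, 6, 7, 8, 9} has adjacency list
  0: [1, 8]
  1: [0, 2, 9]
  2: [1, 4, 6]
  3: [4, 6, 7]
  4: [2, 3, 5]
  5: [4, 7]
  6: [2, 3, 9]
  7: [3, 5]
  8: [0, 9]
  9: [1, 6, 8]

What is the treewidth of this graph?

2

A width-2 tree decomposition is:
Bags: B1 = {4, 5, 7}  B2 = {3, 4, 7}  B3 = {2, 3, 4}  B4 = {2, 3, 6}  B5 = {1, 2, 6}  B6 = {1, 6, 9}  B7 = {0, 1, 9}  B8 = {0, 8, 9}
Tree: B1–B2, B2–B3, B3–B4, B4–B5, B5–B6, B6–B7, B7–B8
Every bag has size at most 3, so the width is 3 − 1 = 2 and tw(G) ≤ 2. The edges 5–7–3–4–5 form a cycle, so G is not a tree and its treewidth is at least 2. Combining the bounds, tw(G) = 2.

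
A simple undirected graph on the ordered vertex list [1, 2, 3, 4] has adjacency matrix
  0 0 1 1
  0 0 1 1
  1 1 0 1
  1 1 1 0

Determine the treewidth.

2

A width-2 tree decomposition is:
Bags: B1 = {1, 3, 4}  B2 = {2, 3, 4}
Tree: B1–B2
Each bag holds 3 vertices, so the decomposition has width 2, which upper-bounds the treewidth. Conversely, {1, 3, 4} is a clique of size 3, and the vertices of any clique must share a bag in every tree decomposition; so some bag has ≥ 3 vertices and tw(G) ≥ 2. Combining the bounds, tw(G) = 2.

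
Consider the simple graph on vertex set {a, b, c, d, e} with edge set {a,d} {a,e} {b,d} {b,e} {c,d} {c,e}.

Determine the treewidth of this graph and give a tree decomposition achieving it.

Treewidth 2.
Bags: B1 = {b, d, e}  B2 = {c, d, e}  B3 = {a, d, e}
Tree: B1–B2, B2–B3

The largest bag has 3 vertices, giving width 2; this decomposition certifies tw(G) ≤ 2. Since d–b–e–c–d is a cycle in G, G is not acyclic. Forests are exactly the graphs of treewidth ≤ 1, so tw(G) ≥ 2. Hence tw(G) = 2 exactly.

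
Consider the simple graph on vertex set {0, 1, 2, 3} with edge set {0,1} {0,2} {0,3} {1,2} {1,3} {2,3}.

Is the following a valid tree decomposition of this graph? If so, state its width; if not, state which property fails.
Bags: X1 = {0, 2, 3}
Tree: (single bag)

A tree decomposition must satisfy three properties: every vertex lies in some bag; for every edge, both endpoints lie together in some bag; and for every vertex, the bags containing it form a connected subtree. Here vertex 1 appears in no bag, so the decomposition is invalid.

No — vertex 1 appears in no bag.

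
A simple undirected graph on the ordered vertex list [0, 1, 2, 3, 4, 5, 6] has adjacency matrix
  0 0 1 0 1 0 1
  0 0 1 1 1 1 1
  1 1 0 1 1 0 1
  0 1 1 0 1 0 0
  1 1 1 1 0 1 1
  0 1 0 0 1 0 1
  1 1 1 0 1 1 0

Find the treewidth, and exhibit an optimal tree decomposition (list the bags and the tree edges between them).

Treewidth 3.
One such decomposition:
Bags: B1 = {1, 2, 4, 6}  B2 = {1, 4, 5, 6}  B3 = {1, 2, 3, 4}  B4 = {0, 2, 4, 6}
Tree: B1–B2, B1–B3, B1–B4

Every bag has size at most 4, so the width is 4 − 1 = 3 and tw(G) ≤ 3. On the other hand G contains the 4-clique {0, 2, 4, 6}. A clique must lie in a single bag of any decomposition, so no decomposition can have width below 3. The upper and lower bounds meet at 3, so that is the treewidth.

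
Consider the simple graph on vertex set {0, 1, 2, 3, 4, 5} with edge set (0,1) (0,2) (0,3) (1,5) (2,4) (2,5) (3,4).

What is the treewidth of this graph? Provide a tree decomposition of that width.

Every bag has size at most 3, so the width is 3 − 1 = 2 and tw(G) ≤ 2. The edges 1–5–2–0–1 form a cycle, so G is not a tree and its treewidth is at least 2. The upper and lower bounds meet at 2, so that is the treewidth.

Treewidth 2.
Bags: B1 = {0, 1, 5}  B2 = {0, 2, 5}  B3 = {0, 2, 3}  B4 = {2, 3, 4}
Tree: B1–B2, B2–B3, B3–B4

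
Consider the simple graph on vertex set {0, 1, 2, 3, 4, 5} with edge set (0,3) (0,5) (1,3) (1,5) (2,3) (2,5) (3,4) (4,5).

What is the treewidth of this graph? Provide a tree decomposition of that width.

Treewidth 2.
One optimal decomposition is:
Bags: B1 = {2, 3, 5}  B2 = {1, 3, 5}  B3 = {0, 3, 5}  B4 = {3, 4, 5}
Tree: B1–B2, B2–B3, B3–B4

Every bag has size at most 3, so the width is 3 − 1 = 2 and tw(G) ≤ 2. The edges 2–5–1–3–2 form a cycle, so G is not a tree and its treewidth is at least 2. The upper and lower bounds meet at 2, so that is the treewidth.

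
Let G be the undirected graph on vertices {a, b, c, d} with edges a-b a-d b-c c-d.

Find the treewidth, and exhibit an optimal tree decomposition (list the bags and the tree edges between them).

The largest bag has 3 vertices, giving width 2; this decomposition certifies tw(G) ≤ 2. Since a–d–c–b–a is a cycle in G, G is not acyclic. Forests are exactly the graphs of treewidth ≤ 1, so tw(G) ≥ 2. Combining the bounds, tw(G) = 2.

Treewidth 2.
One optimal decomposition is:
Bags: B1 = {a, c, d}  B2 = {a, b, c}
Tree: B1–B2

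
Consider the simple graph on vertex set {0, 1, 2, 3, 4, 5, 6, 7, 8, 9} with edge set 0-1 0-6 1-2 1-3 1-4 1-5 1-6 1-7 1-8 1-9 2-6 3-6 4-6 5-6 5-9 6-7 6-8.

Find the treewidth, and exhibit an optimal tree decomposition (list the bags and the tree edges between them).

Treewidth 2.
One optimal decomposition is:
Bags: B1 = {1, 5, 6}  B2 = {1, 6, 7}  B3 = {0, 1, 6}  B4 = {1, 6, 8}  B5 = {1, 2, 6}  B6 = {1, 4, 6}  B7 = {1, 3, 6}  B8 = {1, 5, 9}
Tree: B1–B2, B2–B3, B2–B4, B2–B5, B1–B6, B3–B7, B1–B8

The largest bag has 3 vertices, giving width 2; this decomposition certifies tw(G) ≤ 2. Conversely, {1, 5, 9} is a clique of size 3, and the vertices of any clique must share a bag in every tree decomposition; so some bag has ≥ 3 vertices and tw(G) ≥ 2. Combining the bounds, tw(G) = 2.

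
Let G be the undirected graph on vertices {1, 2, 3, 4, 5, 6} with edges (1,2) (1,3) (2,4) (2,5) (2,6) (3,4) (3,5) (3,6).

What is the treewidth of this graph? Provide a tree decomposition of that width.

Treewidth 2.
One such decomposition:
Bags: B1 = {2, 3, 4}  B2 = {1, 2, 3}  B3 = {2, 3, 5}  B4 = {2, 3, 6}
Tree: B1–B2, B2–B3, B3–B4

The largest bag has 3 vertices, giving width 2; this decomposition certifies tw(G) ≤ 2. For the lower bound, G contains the cycle 4–3–1–2–4, so G is not a forest; only forests have treewidth ≤ 1, hence tw(G) ≥ 2. Therefore the treewidth is 2.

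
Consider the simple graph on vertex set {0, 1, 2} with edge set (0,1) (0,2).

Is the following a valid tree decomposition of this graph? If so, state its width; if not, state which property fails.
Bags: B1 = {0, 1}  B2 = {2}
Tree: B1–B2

A tree decomposition must satisfy three properties: every vertex lies in some bag; for every edge, both endpoints lie together in some bag; and for every vertex, the bags containing it form a connected subtree. Here edge (0,2) lies in no bag, so the decomposition is invalid.

No — edge (0,2) lies in no bag.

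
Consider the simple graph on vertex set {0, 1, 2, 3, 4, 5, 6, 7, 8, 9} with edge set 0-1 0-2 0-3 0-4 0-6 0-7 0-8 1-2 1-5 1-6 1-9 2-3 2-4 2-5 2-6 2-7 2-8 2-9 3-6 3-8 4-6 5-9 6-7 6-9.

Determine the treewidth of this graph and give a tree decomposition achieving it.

Treewidth 3.
One optimal decomposition is:
Bags: B1 = {1, 2, 6, 9}  B2 = {0, 1, 2, 6}  B3 = {0, 2, 4, 6}  B4 = {0, 2, 3, 6}  B5 = {0, 2, 3, 8}  B6 = {0, 2, 6, 7}  B7 = {1, 2, 5, 9}
Tree: B1–B2, B2–B3, B2–B4, B4–B5, B3–B6, B1–B7

Every bag has size at most 4, so the width is 4 − 1 = 3 and tw(G) ≤ 3. On the other hand G contains the 4-clique {0, 2, 3, 8}. A clique must lie in a single bag of any decomposition, so no decomposition can have width below 3. The upper and lower bounds meet at 3, so that is the treewidth.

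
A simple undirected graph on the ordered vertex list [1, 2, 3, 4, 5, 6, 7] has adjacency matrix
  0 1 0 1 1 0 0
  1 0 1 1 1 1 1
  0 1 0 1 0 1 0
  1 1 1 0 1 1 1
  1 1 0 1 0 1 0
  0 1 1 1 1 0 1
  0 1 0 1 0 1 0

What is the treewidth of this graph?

3

A width-3 tree decomposition is:
Bags: B1 = {2, 4, 5, 6}  B2 = {1, 2, 4, 5}  B3 = {2, 4, 6, 7}  B4 = {2, 3, 4, 6}
Tree: B1–B2, B1–B3, B3–B4
The largest bag has 4 vertices, giving width 3; this decomposition certifies tw(G) ≤ 3. Conversely, {1, 2, 4, 5} is a clique of size 4, and the vertices of any clique must share a bag in every tree decomposition; so some bag has ≥ 4 vertices and tw(G) ≥ 3. Hence tw(G) = 3 exactly.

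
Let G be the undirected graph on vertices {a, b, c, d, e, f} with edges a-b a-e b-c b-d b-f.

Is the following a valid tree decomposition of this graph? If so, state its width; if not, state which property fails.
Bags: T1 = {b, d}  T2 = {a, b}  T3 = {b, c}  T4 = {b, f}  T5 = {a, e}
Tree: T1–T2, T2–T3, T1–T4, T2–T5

Yes; width 1.

Checking the three conditions: (i) the bags cover all of {a, b, c, d, e, f}; (ii) for each edge, some bag contains both endpoints; (iii) the bags containing any fixed vertex form a subtree. All hold, so the decomposition is valid with width 2 − 1 = 1.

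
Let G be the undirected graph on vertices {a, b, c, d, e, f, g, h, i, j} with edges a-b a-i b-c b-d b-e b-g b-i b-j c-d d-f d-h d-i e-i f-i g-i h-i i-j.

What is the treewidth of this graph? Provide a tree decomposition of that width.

The largest bag has 3 vertices, giving width 2; this decomposition certifies tw(G) ≤ 2. Conversely, {b, c, d} is a clique of size 3, and the vertices of any clique must share a bag in every tree decomposition; so some bag has ≥ 3 vertices and tw(G) ≥ 2. The upper and lower bounds meet at 2, so that is the treewidth.

Treewidth 2.
One optimal decomposition is:
Bags: B1 = {b, d, i}  B2 = {b, g, i}  B3 = {b, i, j}  B4 = {d, h, i}  B5 = {b, c, d}  B6 = {a, b, i}  B7 = {b, e, i}  B8 = {d, f, i}
Tree: B1–B2, B2–B3, B1–B4, B1–B5, B2–B6, B2–B7, B4–B8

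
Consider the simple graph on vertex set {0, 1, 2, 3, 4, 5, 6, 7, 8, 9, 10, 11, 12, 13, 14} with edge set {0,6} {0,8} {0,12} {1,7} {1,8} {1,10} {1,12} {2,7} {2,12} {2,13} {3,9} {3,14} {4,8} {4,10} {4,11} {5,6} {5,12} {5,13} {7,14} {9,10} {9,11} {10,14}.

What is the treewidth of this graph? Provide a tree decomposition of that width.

Each bag holds 4 vertices, so the decomposition has width 3, which upper-bounds the treewidth. For the lower bound: the 4 vertex sets {5,6,13}, {0}, {12}, {1,2,7,8} are disjoint, each induces a connected subgraph, and every pair is joined by at least one edge of G. Contracting each set to a single vertex therefore yields K_{4} as a minor, and since treewidth is minor-monotone, tw(G) ≥ tw(K_{4}) = 3. Therefore the treewidth is 3.

Treewidth 3.
Bags: B1 = {0, 5, 6, 13}  B2 = {0, 5, 12, 13}  B3 = {0, 2, 12, 13}  B4 = {0, 2, 8, 12}  B5 = {1, 2, 8, 12}  B6 = {1, 2, 7, 8}  B7 = {1, 4, 7, 8}  B8 = {1, 4, 7, 10}  B9 = {4, 7, 10, 14}  B10 = {4, 10, 11, 14}  B11 = {9, 10, 11, 14}  B12 = {3, 9, 11, 14}
Tree: B1–B2, B2–B3, B3–B4, B4–B5, B5–B6, B6–B7, B7–B8, B8–B9, B9–B10, B10–B11, B11–B12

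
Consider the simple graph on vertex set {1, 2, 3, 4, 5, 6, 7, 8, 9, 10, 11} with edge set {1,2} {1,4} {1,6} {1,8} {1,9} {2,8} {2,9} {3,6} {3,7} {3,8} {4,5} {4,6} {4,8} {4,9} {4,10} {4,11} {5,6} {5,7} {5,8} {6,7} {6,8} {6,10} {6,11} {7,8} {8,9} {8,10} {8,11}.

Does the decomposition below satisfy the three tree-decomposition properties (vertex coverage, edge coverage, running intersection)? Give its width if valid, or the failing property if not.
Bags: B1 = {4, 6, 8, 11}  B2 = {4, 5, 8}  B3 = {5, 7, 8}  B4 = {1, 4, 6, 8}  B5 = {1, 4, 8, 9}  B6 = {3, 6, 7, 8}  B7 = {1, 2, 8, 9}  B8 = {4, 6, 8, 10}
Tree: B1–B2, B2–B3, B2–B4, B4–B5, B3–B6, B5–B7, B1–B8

A tree decomposition must satisfy three properties: every vertex lies in some bag; for every edge, both endpoints lie together in some bag; and for every vertex, the bags containing it form a connected subtree. Here edge (6,5) lies in no bag, so the decomposition is invalid.

No — edge (6,5) lies in no bag.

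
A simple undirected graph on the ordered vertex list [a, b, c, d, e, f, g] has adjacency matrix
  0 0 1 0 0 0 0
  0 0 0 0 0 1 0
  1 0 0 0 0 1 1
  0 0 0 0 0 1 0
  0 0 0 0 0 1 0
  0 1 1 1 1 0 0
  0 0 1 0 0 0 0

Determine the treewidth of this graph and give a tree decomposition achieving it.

Treewidth 1.
Bags: B1 = {d, f}  B2 = {c, f}  B3 = {c, g}  B4 = {b, f}  B5 = {e, f}  B6 = {a, c}
Tree: B1–B2, B2–B3, B1–B4, B4–B5, B3–B6

The largest bag has 2 vertices, giving width 1; this decomposition certifies tw(G) ≤ 1. G has an edge, so its treewidth is at least 1. The upper and lower bounds meet at 1, so that is the treewidth.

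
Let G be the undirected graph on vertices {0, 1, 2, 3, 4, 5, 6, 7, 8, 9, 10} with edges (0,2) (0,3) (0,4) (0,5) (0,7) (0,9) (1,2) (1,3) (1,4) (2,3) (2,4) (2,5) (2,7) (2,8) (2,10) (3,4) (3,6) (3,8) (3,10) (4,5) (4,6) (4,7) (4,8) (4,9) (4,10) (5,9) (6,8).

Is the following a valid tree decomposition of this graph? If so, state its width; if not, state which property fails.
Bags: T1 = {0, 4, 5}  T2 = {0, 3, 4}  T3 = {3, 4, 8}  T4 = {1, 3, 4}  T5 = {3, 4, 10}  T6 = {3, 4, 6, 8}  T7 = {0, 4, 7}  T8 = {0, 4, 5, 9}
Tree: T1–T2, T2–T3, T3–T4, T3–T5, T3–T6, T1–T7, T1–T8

No — vertex 2 appears in no bag.

A tree decomposition must satisfy three properties: every vertex lies in some bag; for every edge, both endpoints lie together in some bag; and for every vertex, the bags containing it form a connected subtree. Here vertex 2 appears in no bag, so the decomposition is invalid.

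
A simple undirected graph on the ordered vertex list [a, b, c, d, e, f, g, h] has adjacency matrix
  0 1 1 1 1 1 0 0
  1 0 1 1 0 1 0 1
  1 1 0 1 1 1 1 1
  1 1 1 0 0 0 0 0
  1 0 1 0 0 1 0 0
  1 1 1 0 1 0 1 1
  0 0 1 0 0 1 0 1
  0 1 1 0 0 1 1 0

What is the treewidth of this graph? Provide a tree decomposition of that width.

Every bag has size at most 4, so the width is 4 − 1 = 3 and tw(G) ≤ 3. Conversely, {a, b, c, d} is a clique of size 4, and the vertices of any clique must share a bag in every tree decomposition; so some bag has ≥ 4 vertices and tw(G) ≥ 3. Combining the bounds, tw(G) = 3.

Treewidth 3.
Bags: B1 = {b, c, f, h}  B2 = {a, b, c, f}  B3 = {a, c, e, f}  B4 = {c, f, g, h}  B5 = {a, b, c, d}
Tree: B1–B2, B2–B3, B1–B4, B2–B5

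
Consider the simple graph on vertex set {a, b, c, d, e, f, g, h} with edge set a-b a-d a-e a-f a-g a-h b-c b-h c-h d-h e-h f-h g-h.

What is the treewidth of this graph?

2

A width-2 tree decomposition is:
Bags: B1 = {a, g, h}  B2 = {a, b, h}  B3 = {b, c, h}  B4 = {a, f, h}  B5 = {a, d, h}  B6 = {a, e, h}
Tree: B1–B2, B2–B3, B2–B4, B1–B5, B4–B6
Every bag has size at most 3, so the width is 3 − 1 = 2 and tw(G) ≤ 2. On the other hand G contains the 3-clique {b, c, h}. A clique must lie in a single bag of any decomposition, so no decomposition can have width below 2. The upper and lower bounds meet at 2, so that is the treewidth.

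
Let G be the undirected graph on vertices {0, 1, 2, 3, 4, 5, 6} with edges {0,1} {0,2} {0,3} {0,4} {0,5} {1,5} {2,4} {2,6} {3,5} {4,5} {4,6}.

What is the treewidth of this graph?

2

A width-2 tree decomposition is:
Bags: B1 = {0, 2, 4}  B2 = {2, 4, 6}  B3 = {0, 4, 5}  B4 = {0, 1, 5}  B5 = {0, 3, 5}
Tree: B1–B2, B1–B3, B3–B4, B4–B5
Each bag holds 3 vertices, so the decomposition has width 2, which upper-bounds the treewidth. Conversely, {0, 2, 4} is a clique of size 3, and the vertices of any clique must share a bag in every tree decomposition; so some bag has ≥ 3 vertices and tw(G) ≥ 2. Combining the bounds, tw(G) = 2.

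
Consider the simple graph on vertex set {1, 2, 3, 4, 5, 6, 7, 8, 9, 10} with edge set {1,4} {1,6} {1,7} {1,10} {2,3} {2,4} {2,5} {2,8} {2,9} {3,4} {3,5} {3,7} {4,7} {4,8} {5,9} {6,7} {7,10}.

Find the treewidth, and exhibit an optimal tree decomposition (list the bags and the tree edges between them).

Every bag has size at most 3, so the width is 3 − 1 = 2 and tw(G) ≤ 2. For the lower bound, the 3 vertices {1, 7, 10} are pairwise adjacent, and any tree decomposition puts a clique entirely inside one bag — forcing width ≥ 2. The upper and lower bounds meet at 2, so that is the treewidth.

Treewidth 2.
One optimal decomposition is:
Bags: B1 = {3, 4, 7}  B2 = {2, 3, 4}  B3 = {1, 4, 7}  B4 = {2, 3, 5}  B5 = {2, 4, 8}  B6 = {1, 6, 7}  B7 = {1, 7, 10}  B8 = {2, 5, 9}
Tree: B1–B2, B1–B3, B2–B4, B2–B5, B3–B6, B3–B7, B4–B8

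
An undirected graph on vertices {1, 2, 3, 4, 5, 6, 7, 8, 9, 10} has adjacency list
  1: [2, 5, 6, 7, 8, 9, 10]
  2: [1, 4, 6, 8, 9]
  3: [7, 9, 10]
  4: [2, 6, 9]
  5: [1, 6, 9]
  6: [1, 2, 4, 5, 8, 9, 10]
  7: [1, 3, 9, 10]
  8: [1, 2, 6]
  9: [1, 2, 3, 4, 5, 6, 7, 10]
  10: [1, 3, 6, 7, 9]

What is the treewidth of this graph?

3

A width-3 tree decomposition is:
Bags: B1 = {1, 6, 9, 10}  B2 = {1, 2, 6, 9}  B3 = {2, 4, 6, 9}  B4 = {1, 5, 6, 9}  B5 = {1, 7, 9, 10}  B6 = {3, 7, 9, 10}  B7 = {1, 2, 6, 8}
Tree: B1–B2, B2–B3, B2–B4, B1–B5, B5–B6, B2–B7
Every bag has size at most 4, so the width is 4 − 1 = 3 and tw(G) ≤ 3. Conversely, {1, 2, 6, 8} is a clique of size 4, and the vertices of any clique must share a bag in every tree decomposition; so some bag has ≥ 4 vertices and tw(G) ≥ 3. Hence tw(G) = 3 exactly.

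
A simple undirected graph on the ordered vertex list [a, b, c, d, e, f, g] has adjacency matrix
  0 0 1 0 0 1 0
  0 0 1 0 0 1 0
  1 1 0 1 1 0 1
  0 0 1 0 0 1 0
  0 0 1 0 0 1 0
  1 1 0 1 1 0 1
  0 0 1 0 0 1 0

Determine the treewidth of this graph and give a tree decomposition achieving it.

Treewidth 2.
One such decomposition:
Bags: B1 = {a, c, f}  B2 = {c, e, f}  B3 = {b, c, f}  B4 = {c, d, f}  B5 = {c, f, g}
Tree: B1–B2, B2–B3, B3–B4, B4–B5

The largest bag has 3 vertices, giving width 2; this decomposition certifies tw(G) ≤ 2. The edges c–a–f–e–c form a cycle, so G is not a tree and its treewidth is at least 2. Combining the bounds, tw(G) = 2.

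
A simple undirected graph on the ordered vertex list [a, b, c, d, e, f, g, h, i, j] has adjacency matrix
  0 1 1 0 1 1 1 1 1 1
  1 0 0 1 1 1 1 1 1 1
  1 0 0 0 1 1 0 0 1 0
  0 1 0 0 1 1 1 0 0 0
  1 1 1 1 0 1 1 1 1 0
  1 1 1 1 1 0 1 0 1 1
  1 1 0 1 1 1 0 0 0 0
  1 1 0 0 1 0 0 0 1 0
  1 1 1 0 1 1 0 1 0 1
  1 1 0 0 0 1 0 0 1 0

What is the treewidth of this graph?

A width-4 tree decomposition is:
Bags: B1 = {a, b, e, f, i}  B2 = {a, b, e, f, g}  B3 = {a, b, e, h, i}  B4 = {a, b, f, i, j}  B5 = {a, c, e, f, i}  B6 = {b, d, e, f, g}
Tree: B1–B2, B1–B3, B1–B4, B1–B5, B2–B6
Each bag holds 5 vertices, so the decomposition has width 4, which upper-bounds the treewidth. For the lower bound, the 5 vertices {a, b, e, h, i} are pairwise adjacent, and any tree decomposition puts a clique entirely inside one bag — forcing width ≥ 4. Combining the bounds, tw(G) = 4.

4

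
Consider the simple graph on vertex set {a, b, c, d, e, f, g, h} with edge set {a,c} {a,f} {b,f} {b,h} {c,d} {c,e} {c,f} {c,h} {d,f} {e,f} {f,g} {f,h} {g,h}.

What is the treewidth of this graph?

2

A width-2 tree decomposition is:
Bags: B1 = {c, f, h}  B2 = {b, f, h}  B3 = {c, e, f}  B4 = {f, g, h}  B5 = {c, d, f}  B6 = {a, c, f}
Tree: B1–B2, B1–B3, B1–B4, B1–B5, B3–B6
Every bag has size at most 3, so the width is 3 − 1 = 2 and tw(G) ≤ 2. Conversely, {f, g, h} is a clique of size 3, and the vertices of any clique must share a bag in every tree decomposition; so some bag has ≥ 3 vertices and tw(G) ≥ 2. The upper and lower bounds meet at 2, so that is the treewidth.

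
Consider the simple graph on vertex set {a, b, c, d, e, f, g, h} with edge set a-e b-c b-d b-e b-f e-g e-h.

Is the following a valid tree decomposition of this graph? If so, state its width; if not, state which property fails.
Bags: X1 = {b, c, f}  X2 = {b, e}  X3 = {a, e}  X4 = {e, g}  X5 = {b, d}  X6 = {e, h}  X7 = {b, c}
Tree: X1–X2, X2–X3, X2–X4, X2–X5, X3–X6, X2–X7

No — bags containing vertex c are not connected in the tree.

A tree decomposition must satisfy three properties: every vertex lies in some bag; for every edge, both endpoints lie together in some bag; and for every vertex, the bags containing it form a connected subtree. Here bags containing vertex c are not connected in the tree, so the decomposition is invalid.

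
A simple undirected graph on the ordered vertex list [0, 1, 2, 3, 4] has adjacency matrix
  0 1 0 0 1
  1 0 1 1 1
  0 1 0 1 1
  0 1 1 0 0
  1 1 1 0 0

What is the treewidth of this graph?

A width-2 tree decomposition is:
Bags: B1 = {1, 2, 4}  B2 = {1, 2, 3}  B3 = {0, 1, 4}
Tree: B1–B2, B1–B3
Every bag has size at most 3, so the width is 3 − 1 = 2 and tw(G) ≤ 2. For the lower bound, the 3 vertices {0, 1, 4} are pairwise adjacent, and any tree decomposition puts a clique entirely inside one bag — forcing width ≥ 2. The upper and lower bounds meet at 2, so that is the treewidth.

2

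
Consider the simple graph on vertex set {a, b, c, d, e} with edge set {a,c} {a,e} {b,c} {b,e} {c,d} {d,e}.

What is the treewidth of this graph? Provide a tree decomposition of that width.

Each bag holds 3 vertices, so the decomposition has width 2, which upper-bounds the treewidth. The edges e–a–c–d–e form a cycle, so G is not a tree and its treewidth is at least 2. Combining the bounds, tw(G) = 2.

Treewidth 2.
Bags: B1 = {a, c, e}  B2 = {c, d, e}  B3 = {b, c, e}
Tree: B1–B2, B2–B3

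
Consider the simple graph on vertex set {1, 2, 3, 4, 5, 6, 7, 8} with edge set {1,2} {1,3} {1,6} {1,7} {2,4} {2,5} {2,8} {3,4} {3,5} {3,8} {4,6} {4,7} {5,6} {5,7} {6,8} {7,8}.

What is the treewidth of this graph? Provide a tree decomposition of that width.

The largest bag has 5 vertices, giving width 4; this decomposition certifies tw(G) ≤ 4. For the lower bound: the 5 vertex sets {3,4}, {2,8}, {5,7}, {6}, {1} are disjoint, each induces a connected subgraph, and every pair is joined by at least one edge of G. Contracting each set to a single vertex therefore yields K_{5} as a minor, and since treewidth is minor-monotone, tw(G) ≥ tw(K_{5}) = 4. The upper and lower bounds meet at 4, so that is the treewidth.

Treewidth 4.
One such decomposition:
Bags: B1 = {2, 3, 4, 6, 7}  B2 = {2, 3, 6, 7, 8}  B3 = {2, 3, 5, 6, 7}  B4 = {1, 2, 3, 6, 7}
Tree: B1–B2, B2–B3, B3–B4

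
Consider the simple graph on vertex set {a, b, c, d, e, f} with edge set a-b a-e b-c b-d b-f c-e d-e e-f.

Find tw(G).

A width-2 tree decomposition is:
Bags: B1 = {b, e, f}  B2 = {b, d, e}  B3 = {a, b, e}  B4 = {b, c, e}
Tree: B1–B2, B2–B3, B3–B4
The largest bag has 3 vertices, giving width 2; this decomposition certifies tw(G) ≤ 2. Since f–b–d–e–f is a cycle in G, G is not acyclic. Forests are exactly the graphs of treewidth ≤ 1, so tw(G) ≥ 2. Combining the bounds, tw(G) = 2.

2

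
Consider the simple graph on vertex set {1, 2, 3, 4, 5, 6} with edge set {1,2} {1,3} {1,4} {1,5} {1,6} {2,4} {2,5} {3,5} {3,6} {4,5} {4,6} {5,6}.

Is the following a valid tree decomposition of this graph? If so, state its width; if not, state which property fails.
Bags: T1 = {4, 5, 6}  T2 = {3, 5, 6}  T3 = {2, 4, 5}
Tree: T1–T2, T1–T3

A tree decomposition must satisfy three properties: every vertex lies in some bag; for every edge, both endpoints lie together in some bag; and for every vertex, the bags containing it form a connected subtree. Here vertex 1 appears in no bag, so the decomposition is invalid.

No — vertex 1 appears in no bag.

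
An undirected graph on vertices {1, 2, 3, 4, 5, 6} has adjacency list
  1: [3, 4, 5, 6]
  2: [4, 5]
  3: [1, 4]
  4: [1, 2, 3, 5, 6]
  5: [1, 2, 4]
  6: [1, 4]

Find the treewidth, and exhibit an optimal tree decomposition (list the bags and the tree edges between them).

Treewidth 2.
One such decomposition:
Bags: B1 = {1, 4, 5}  B2 = {1, 3, 4}  B3 = {1, 4, 6}  B4 = {2, 4, 5}
Tree: B1–B2, B2–B3, B1–B4

The largest bag has 3 vertices, giving width 2; this decomposition certifies tw(G) ≤ 2. For the lower bound, the 3 vertices {1, 3, 4} are pairwise adjacent, and any tree decomposition puts a clique entirely inside one bag — forcing width ≥ 2. The upper and lower bounds meet at 2, so that is the treewidth.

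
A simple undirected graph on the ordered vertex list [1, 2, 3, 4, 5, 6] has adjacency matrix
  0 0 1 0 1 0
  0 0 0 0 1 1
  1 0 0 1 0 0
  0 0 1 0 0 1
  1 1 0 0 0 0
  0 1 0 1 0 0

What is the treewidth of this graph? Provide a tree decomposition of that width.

Each bag holds 3 vertices, so the decomposition has width 2, which upper-bounds the treewidth. For the lower bound, G contains the cycle 3–1–5–2–6–4–3, so G is not a forest; only forests have treewidth ≤ 1, hence tw(G) ≥ 2. Therefore the treewidth is 2.

Treewidth 2.
One such decomposition:
Bags: B1 = {1, 3, 5}  B2 = {2, 3, 5}  B3 = {2, 3, 6}  B4 = {3, 4, 6}
Tree: B1–B2, B2–B3, B3–B4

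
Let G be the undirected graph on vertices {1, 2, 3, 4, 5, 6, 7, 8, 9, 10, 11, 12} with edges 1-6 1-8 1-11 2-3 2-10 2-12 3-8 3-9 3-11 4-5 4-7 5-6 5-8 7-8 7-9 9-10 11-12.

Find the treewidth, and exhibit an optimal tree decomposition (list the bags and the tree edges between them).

The largest bag has 4 vertices, giving width 3; this decomposition certifies tw(G) ≤ 3. For the lower bound: the 4 vertex sets {2,10,12}, {11}, {3}, {1,7,8,9} are disjoint, each induces a connected subgraph, and every pair is joined by at least one edge of G. Contracting each set to a single vertex therefore yields K_{4} as a minor, and since treewidth is minor-monotone, tw(G) ≥ tw(K_{4}) = 3. Combining the bounds, tw(G) = 3.

Treewidth 3.
One such decomposition:
Bags: B1 = {2, 10, 11, 12}  B2 = {2, 3, 10, 11}  B3 = {3, 9, 10, 11}  B4 = {1, 3, 9, 11}  B5 = {1, 3, 8, 9}  B6 = {1, 7, 8, 9}  B7 = {1, 6, 7, 8}  B8 = {5, 6, 7, 8}  B9 = {4, 5, 6, 7}
Tree: B1–B2, B2–B3, B3–B4, B4–B5, B5–B6, B6–B7, B7–B8, B8–B9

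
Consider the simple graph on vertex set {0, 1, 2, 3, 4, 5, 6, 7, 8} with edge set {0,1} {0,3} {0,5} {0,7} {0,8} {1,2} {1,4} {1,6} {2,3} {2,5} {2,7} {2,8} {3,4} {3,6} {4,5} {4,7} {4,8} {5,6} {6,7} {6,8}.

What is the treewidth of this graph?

4

A width-4 tree decomposition is:
Bags: B1 = {0, 2, 3, 4, 6}  B2 = {0, 1, 2, 4, 6}  B3 = {0, 2, 4, 5, 6}  B4 = {0, 2, 4, 6, 8}  B5 = {0, 2, 4, 6, 7}
Tree: B1–B2, B2–B3, B3–B4, B4–B5
Every bag has size at most 5, so the width is 5 − 1 = 4 and tw(G) ≤ 4. For the lower bound: the 5 vertex sets {0,3}, {1,4}, {5,6}, {2}, {8} are disjoint, each induces a connected subgraph, and every pair is joined by at least one edge of G. Contracting each set to a single vertex therefore yields K_{5} as a minor, and since treewidth is minor-monotone, tw(G) ≥ tw(K_{5}) = 4. Therefore the treewidth is 4.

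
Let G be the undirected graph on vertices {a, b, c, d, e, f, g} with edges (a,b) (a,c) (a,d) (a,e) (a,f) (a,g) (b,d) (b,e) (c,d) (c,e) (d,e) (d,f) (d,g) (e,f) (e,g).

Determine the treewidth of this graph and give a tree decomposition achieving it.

Treewidth 3.
One optimal decomposition is:
Bags: B1 = {a, d, e, g}  B2 = {a, b, d, e}  B3 = {a, c, d, e}  B4 = {a, d, e, f}
Tree: B1–B2, B2–B3, B3–B4

The largest bag has 4 vertices, giving width 3; this decomposition certifies tw(G) ≤ 3. Conversely, {a, d, e, g} is a clique of size 4, and the vertices of any clique must share a bag in every tree decomposition; so some bag has ≥ 4 vertices and tw(G) ≥ 3. The upper and lower bounds meet at 3, so that is the treewidth.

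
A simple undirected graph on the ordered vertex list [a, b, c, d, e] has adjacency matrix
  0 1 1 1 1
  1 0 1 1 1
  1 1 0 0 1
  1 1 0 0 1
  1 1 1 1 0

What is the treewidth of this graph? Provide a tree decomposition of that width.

Every bag has size at most 4, so the width is 4 − 1 = 3 and tw(G) ≤ 3. For the lower bound, the 4 vertices {a, b, d, e} are pairwise adjacent, and any tree decomposition puts a clique entirely inside one bag — forcing width ≥ 3. Combining the bounds, tw(G) = 3.

Treewidth 3.
One optimal decomposition is:
Bags: B1 = {a, b, c, e}  B2 = {a, b, d, e}
Tree: B1–B2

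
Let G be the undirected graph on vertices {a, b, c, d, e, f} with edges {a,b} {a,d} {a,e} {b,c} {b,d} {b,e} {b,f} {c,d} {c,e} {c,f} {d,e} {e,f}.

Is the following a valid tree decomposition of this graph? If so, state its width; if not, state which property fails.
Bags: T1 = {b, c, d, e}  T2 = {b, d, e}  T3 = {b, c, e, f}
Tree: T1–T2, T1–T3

No — vertex a appears in no bag.

A tree decomposition must satisfy three properties: every vertex lies in some bag; for every edge, both endpoints lie together in some bag; and for every vertex, the bags containing it form a connected subtree. Here vertex a appears in no bag, so the decomposition is invalid.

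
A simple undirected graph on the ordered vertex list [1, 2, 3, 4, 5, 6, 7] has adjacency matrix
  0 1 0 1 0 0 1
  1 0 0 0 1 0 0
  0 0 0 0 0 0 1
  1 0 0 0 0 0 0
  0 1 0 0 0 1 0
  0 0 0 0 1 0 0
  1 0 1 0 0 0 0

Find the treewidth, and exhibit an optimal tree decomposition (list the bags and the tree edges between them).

Each bag holds 2 vertices, so the decomposition has width 1, which upper-bounds the treewidth. G has an edge, so its treewidth is at least 1. Combining the bounds, tw(G) = 1.

Treewidth 1.
One optimal decomposition is:
Bags: B1 = {1, 2}  B2 = {1, 7}  B3 = {2, 5}  B4 = {1, 4}  B5 = {5, 6}  B6 = {3, 7}
Tree: B1–B2, B1–B3, B1–B4, B3–B5, B2–B6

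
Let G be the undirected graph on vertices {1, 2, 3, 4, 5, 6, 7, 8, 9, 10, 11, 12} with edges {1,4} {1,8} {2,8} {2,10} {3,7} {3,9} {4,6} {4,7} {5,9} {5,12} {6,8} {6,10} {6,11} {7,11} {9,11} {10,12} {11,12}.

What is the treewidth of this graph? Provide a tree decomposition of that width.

Each bag holds 4 vertices, so the decomposition has width 3, which upper-bounds the treewidth. For the lower bound: the 4 vertex sets {1,2,8}, {4}, {6}, {7,10,11,12} are disjoint, each induces a connected subgraph, and every pair is joined by at least one edge of G. Contracting each set to a single vertex therefore yields K_{4} as a minor, and since treewidth is minor-monotone, tw(G) ≥ tw(K_{4}) = 3. The upper and lower bounds meet at 3, so that is the treewidth.

Treewidth 3.
One optimal decomposition is:
Bags: B1 = {1, 2, 4, 8}  B2 = {2, 4, 6, 8}  B3 = {2, 4, 6, 10}  B4 = {4, 6, 7, 10}  B5 = {6, 7, 10, 11}  B6 = {7, 10, 11, 12}  B7 = {3, 7, 11, 12}  B8 = {3, 9, 11, 12}  B9 = {3, 5, 9, 12}
Tree: B1–B2, B2–B3, B3–B4, B4–B5, B5–B6, B6–B7, B7–B8, B8–B9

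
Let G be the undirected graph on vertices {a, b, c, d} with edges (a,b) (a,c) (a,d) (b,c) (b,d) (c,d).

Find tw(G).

3

A width-3 tree decomposition is:
Bags: B1 = {a, b, c, d}
Tree: (single bag)
With just one bag of size 4, the width is 4 − 1 = 3, so tw(G) ≤ 3. For the lower bound, the 4 vertices {a, b, c, d} are pairwise adjacent, and any tree decomposition puts a clique entirely inside one bag — forcing width ≥ 3. The upper and lower bounds meet at 3, so that is the treewidth.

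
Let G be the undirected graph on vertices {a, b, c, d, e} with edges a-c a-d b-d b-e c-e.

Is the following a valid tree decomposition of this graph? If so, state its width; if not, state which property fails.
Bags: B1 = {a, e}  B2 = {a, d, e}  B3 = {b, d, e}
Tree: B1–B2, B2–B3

No — vertex c appears in no bag.

A tree decomposition must satisfy three properties: every vertex lies in some bag; for every edge, both endpoints lie together in some bag; and for every vertex, the bags containing it form a connected subtree. Here vertex c appears in no bag, so the decomposition is invalid.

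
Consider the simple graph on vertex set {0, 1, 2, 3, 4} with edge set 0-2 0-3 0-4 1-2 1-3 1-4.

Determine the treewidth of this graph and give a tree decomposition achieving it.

The largest bag has 3 vertices, giving width 2; this decomposition certifies tw(G) ≤ 2. The edges 4–1–2–0–4 form a cycle, so G is not a tree and its treewidth is at least 2. Combining the bounds, tw(G) = 2.

Treewidth 2.
One optimal decomposition is:
Bags: B1 = {0, 1, 4}  B2 = {0, 1, 2}  B3 = {0, 1, 3}
Tree: B1–B2, B2–B3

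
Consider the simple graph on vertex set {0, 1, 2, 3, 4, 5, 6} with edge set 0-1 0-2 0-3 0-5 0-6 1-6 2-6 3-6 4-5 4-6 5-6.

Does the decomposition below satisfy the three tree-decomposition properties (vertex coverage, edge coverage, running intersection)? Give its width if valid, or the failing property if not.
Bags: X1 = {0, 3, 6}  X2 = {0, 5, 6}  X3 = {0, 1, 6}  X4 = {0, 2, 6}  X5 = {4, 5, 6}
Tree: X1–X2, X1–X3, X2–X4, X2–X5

Yes; width 2.

Vertex coverage: the bags together contain {0, 1, 2, 3, 4, 5, 6}, the full vertex set. Edge coverage: each edge of G has both endpoints in at least one bag. Running intersection: for every vertex, the bags containing it form a connected subtree. All three properties hold, so this is a valid tree decomposition of width max|bag| − 1 = 2, and hence tw(G) ≤ 2.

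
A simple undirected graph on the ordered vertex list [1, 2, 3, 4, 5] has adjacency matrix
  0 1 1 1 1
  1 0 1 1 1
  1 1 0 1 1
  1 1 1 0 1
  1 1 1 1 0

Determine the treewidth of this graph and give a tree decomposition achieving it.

Treewidth 4.
One optimal decomposition is:
Bags: B1 = {1, 2, 3, 4, 5}
Tree: (single bag)

With just one bag of size 5, the width is 5 − 1 = 4, so tw(G) ≤ 4. For the lower bound, the 5 vertices {1, 2, 3, 4, 5} are pairwise adjacent, and any tree decomposition puts a clique entirely inside one bag — forcing width ≥ 4. The upper and lower bounds meet at 4, so that is the treewidth.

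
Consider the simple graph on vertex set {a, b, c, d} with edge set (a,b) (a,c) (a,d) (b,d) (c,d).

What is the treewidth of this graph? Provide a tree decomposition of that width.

Every bag has size at most 3, so the width is 3 − 1 = 2 and tw(G) ≤ 2. Conversely, {a, c, d} is a clique of size 3, and the vertices of any clique must share a bag in every tree decomposition; so some bag has ≥ 3 vertices and tw(G) ≥ 2. The upper and lower bounds meet at 2, so that is the treewidth.

Treewidth 2.
One such decomposition:
Bags: B1 = {a, c, d}  B2 = {a, b, d}
Tree: B1–B2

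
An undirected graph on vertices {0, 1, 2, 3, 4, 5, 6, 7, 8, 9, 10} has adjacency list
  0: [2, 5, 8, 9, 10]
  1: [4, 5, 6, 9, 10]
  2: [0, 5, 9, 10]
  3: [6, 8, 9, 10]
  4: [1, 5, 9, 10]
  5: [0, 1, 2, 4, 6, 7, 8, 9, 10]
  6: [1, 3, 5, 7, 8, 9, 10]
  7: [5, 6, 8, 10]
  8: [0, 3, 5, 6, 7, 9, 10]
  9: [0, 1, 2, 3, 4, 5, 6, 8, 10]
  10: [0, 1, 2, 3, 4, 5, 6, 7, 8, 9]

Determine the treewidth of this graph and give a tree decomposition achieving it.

Every bag has size at most 5, so the width is 5 − 1 = 4 and tw(G) ≤ 4. Conversely, {3, 6, 8, 9, 10} is a clique of size 5, and the vertices of any clique must share a bag in every tree decomposition; so some bag has ≥ 5 vertices and tw(G) ≥ 4. Hence tw(G) = 4 exactly.

Treewidth 4.
One such decomposition:
Bags: B1 = {0, 5, 8, 9, 10}  B2 = {5, 6, 8, 9, 10}  B3 = {5, 6, 7, 8, 10}  B4 = {1, 5, 6, 9, 10}  B5 = {0, 2, 5, 9, 10}  B6 = {3, 6, 8, 9, 10}  B7 = {1, 4, 5, 9, 10}
Tree: B1–B2, B2–B3, B2–B4, B1–B5, B2–B6, B4–B7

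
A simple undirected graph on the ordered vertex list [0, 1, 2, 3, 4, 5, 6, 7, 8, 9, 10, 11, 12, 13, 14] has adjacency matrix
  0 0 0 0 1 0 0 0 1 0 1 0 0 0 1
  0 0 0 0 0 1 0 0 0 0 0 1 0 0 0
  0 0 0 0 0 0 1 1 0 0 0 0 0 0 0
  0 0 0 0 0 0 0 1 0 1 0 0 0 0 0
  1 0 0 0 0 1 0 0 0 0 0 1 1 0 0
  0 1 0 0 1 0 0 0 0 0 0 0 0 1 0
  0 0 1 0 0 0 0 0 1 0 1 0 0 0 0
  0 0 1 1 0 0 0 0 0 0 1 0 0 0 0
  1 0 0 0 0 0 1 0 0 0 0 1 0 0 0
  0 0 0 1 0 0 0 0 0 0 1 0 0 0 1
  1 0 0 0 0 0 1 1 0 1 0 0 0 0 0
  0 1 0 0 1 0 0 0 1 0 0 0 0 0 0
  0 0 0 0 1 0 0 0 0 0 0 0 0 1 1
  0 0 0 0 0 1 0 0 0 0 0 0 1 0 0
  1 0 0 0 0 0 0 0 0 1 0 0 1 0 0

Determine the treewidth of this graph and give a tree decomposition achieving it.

Treewidth 3.
One such decomposition:
Bags: B1 = {1, 5, 12, 13}  B2 = {1, 4, 5, 12}  B3 = {1, 4, 11, 12}  B4 = {4, 11, 12, 14}  B5 = {0, 4, 11, 14}  B6 = {0, 8, 11, 14}  B7 = {0, 8, 9, 14}  B8 = {0, 8, 9, 10}  B9 = {6, 8, 9, 10}  B10 = {3, 6, 9, 10}  B11 = {3, 6, 7, 10}  B12 = {2, 3, 6, 7}
Tree: B1–B2, B2–B3, B3–B4, B4–B5, B5–B6, B6–B7, B7–B8, B8–B9, B9–B10, B10–B11, B11–B12

Every bag has size at most 4, so the width is 4 − 1 = 3 and tw(G) ≤ 3. For the lower bound: the 4 vertex sets {1,5,13}, {12}, {4}, {0,8,11,14} are disjoint, each induces a connected subgraph, and every pair is joined by at least one edge of G. Contracting each set to a single vertex therefore yields K_{4} as a minor, and since treewidth is minor-monotone, tw(G) ≥ tw(K_{4}) = 3. Therefore the treewidth is 3.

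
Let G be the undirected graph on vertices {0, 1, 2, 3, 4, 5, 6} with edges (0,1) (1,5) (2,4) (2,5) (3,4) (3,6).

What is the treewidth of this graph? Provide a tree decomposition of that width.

Every bag has size at most 2, so the width is 2 − 1 = 1 and tw(G) ≤ 1. Any graph with an edge has treewidth ≥ 1, and G has the edge 0–1. Therefore the treewidth is 1.

Treewidth 1.
Bags: B1 = {0, 1}  B2 = {1, 5}  B3 = {2, 5}  B4 = {2, 4}  B5 = {3, 4}  B6 = {3, 6}
Tree: B1–B2, B2–B3, B3–B4, B4–B5, B5–B6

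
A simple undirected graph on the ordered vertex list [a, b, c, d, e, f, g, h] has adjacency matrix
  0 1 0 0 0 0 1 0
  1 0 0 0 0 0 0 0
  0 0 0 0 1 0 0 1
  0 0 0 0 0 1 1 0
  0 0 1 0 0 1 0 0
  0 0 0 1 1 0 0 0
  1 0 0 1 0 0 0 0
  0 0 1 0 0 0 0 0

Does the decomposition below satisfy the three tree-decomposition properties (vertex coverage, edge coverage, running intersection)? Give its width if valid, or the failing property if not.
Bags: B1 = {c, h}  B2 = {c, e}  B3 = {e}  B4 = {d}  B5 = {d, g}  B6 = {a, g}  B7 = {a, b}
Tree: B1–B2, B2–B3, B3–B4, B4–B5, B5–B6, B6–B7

A tree decomposition must satisfy three properties: every vertex lies in some bag; for every edge, both endpoints lie together in some bag; and for every vertex, the bags containing it form a connected subtree. Here vertex f appears in no bag, so the decomposition is invalid.

No — vertex f appears in no bag.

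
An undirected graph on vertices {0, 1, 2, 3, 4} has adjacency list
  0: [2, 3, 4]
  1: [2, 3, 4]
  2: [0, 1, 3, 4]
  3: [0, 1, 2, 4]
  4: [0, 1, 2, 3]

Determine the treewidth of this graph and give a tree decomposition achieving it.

Treewidth 3.
One such decomposition:
Bags: B1 = {0, 2, 3, 4}  B2 = {1, 2, 3, 4}
Tree: B1–B2

Every bag has size at most 4, so the width is 4 − 1 = 3 and tw(G) ≤ 3. For the lower bound, the 4 vertices {0, 2, 3, 4} are pairwise adjacent, and any tree decomposition puts a clique entirely inside one bag — forcing width ≥ 3. Hence tw(G) = 3 exactly.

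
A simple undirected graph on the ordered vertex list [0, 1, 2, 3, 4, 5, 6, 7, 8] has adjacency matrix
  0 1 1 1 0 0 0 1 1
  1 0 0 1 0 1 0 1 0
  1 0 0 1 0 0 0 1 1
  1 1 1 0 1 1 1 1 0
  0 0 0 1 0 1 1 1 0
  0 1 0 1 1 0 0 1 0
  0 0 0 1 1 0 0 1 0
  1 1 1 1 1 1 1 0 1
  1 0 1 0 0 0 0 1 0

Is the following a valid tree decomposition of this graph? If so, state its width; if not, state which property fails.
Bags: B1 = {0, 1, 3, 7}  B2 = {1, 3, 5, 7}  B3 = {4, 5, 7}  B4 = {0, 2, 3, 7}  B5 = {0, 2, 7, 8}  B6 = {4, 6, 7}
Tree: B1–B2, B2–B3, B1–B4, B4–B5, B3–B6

A tree decomposition must satisfy three properties: every vertex lies in some bag; for every edge, both endpoints lie together in some bag; and for every vertex, the bags containing it form a connected subtree. Here edge (3,4) lies in no bag, so the decomposition is invalid.

No — edge (3,4) lies in no bag.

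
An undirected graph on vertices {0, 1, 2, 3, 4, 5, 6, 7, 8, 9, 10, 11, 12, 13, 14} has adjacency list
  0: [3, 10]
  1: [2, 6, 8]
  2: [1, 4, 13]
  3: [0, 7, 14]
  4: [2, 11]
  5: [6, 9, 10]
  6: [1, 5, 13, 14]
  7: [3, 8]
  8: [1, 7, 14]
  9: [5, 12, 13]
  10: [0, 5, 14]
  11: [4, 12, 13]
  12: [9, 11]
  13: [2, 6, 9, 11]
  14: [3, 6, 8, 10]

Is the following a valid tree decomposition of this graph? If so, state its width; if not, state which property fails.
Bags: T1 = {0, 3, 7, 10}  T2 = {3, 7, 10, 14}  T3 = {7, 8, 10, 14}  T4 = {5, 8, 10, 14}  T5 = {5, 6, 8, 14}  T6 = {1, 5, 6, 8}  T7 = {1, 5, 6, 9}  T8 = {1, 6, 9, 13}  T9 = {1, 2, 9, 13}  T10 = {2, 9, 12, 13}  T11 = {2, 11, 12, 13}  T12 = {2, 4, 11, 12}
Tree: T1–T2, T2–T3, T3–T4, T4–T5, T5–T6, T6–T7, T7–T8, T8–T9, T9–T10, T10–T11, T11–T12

Yes; width 3.

Every vertex of G appears in some bag (union = {0, 1, 2, 3, 4, 5, 6, 7, 8, 9, 10, 11, 12, 13, 14}); every edge is covered by a bag; and for each vertex v the set of bags containing v is connected in the bag tree. The decomposition is therefore valid. The largest bag has 4 vertices, so the width is 3.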